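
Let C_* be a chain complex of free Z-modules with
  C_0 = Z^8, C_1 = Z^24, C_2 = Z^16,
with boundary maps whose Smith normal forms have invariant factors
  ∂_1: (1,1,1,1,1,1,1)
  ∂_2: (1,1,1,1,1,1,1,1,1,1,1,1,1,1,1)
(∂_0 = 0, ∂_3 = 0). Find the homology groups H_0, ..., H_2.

H_0 = Z,  H_1 = Z^2,  H_2 = Z.

H_0: b_0 = 8 − 0 − 7 = 1; torsion from ∂_1 factors > 1: none. So H_0 = Z.
H_1: b_1 = 24 − 7 − 15 = 2; torsion from ∂_2 factors > 1: none. So H_1 = Z^2.
H_2: b_2 = 16 − 15 − 0 = 1; torsion from ∂_3 factors > 1: none. So H_2 = Z.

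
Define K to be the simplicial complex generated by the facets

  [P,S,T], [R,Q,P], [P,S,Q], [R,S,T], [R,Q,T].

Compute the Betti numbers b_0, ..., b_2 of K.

b_0 = 1, b_1 = 1, b_2 = 0.

Order the vertices as P < Q < R < S < T. Listing each simplex with vertices in this order, K has dimension 2 with simplices:

  0-simplices (5): P, Q, R, S, T
  1-simplices (10): PQ, PR, PS, PT, QR, QS, QT, RS, RT, ST
  2-simplices (5): PQR, PQS, PST, QRT, RST

so the chain groups are C_0 ≅ Z^5, C_1 ≅ Z^10, C_2 ≅ Z^5.

The boundary map ∂_1: C_1 → C_0 sends each edge [p,q] (with p < q) to q − p.
The 5×10 boundary matrix has rank 4 and Smith normal form diag(1,1,1,1).

∂_2: C_2 → C_1 maps a triangle to the signed sum of its edges. For instance
  ∂QRT = RT − QT + QR,
  ∂PST = ST − PT + PS.
As a 10×5 matrix over Z this has rank 5, with invariant factors (1,1,1,1,1).

Now H_k = ker ∂_k / im ∂_{k+1}, so:

  H_0: rank C_0 − rank ∂_1 = 5 − 4 = 1, and the invariant factors of ∂_1 are all 1, so H_0 ≅ Z.
  H_1: rank ker ∂_1 − rank ∂_2 = (10 − 4) − 5 = 1, and the invariant factors of ∂_2 are all 1, so H_1 ≅ Z.
  H_2: rank ker ∂_2 − rank ∂_3 = (5 − 5) − 0 = 0, and there is no ∂_3, so H_2 ≅ 0.

(K is a triangulation of the Möbius band.)

Hence the Betti numbers are b_0 = 1, b_1 = 1, b_2 = 0.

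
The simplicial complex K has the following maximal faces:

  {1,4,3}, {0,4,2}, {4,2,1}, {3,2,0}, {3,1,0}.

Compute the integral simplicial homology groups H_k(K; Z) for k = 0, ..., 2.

H_0 ≅ Z,  H_1 ≅ Z,  H_2 = 0.

K has 5 vertices, 10 edges, 5 triangles.
rank ∂_0 = 0, rank ∂_1 = 4 ⇒ b_0 = 5 − 0 − 4 = 1; all invariant factors of ∂_1 are 1 so no torsion. So H_0 ≅ Z.
rank ∂_1 = 4, rank ∂_2 = 5 ⇒ b_1 = 10 − 4 − 5 = 1; all invariant factors of ∂_2 are 1 so no torsion. So H_1 ≅ Z.
rank ∂_2 = 5, rank ∂_3 = 0 ⇒ b_2 = 5 − 5 − 0 = 0. So H_2 ≅ 0.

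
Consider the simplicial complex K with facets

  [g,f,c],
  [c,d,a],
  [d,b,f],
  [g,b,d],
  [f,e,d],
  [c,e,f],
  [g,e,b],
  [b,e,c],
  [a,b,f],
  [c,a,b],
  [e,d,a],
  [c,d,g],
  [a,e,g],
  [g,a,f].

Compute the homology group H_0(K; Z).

H_0 ≅ Z.

We work with the vertex ordering a < b < c < d < e < f < g. The simplices of K, each written with vertices in increasing order, are:

  0-simplices (7): a, b, c, d, e, f, g
  1-simplices (21): ab, ac, ad, ae, af, ag, bc, bd, be, bf, bg, cd, ce, cf, cg, de, df, dg, ef, eg, fg
  2-simplices (14): abc, abf, acd, ade, aeg, afg, bce, bdf, bdg, beg, cdg, cef, cfg, def

giving chain groups C_0 ≅ Z^7, C_1 ≅ Z^21, C_2 ≅ Z^14.

The boundary map ∂_1: C_1 → C_0 is given by ∂[p,q] = [q] − [p]. For instance
  ∂af = f − a.
The resulting 7×21 matrix has rank 6, and its Smith normal form has invariant factors (1,1,1,1,1,1).

The boundary map ∂_2: C_2 → C_1 acts by ∂[p,q,r] = [q,r] − [p,r] + [p,q]. For instance
  ∂def = ef − df + de,
  ∂ade = de − ae + ad.
This gives a 21×14 integer matrix of rank 13; reducing to Smith normal form yields diagonal entries (1,1,1,1,1,1,1,1,1,1,1,1,1).

Computing H_k = (kernel of ∂_k) / (image of ∂_{k+1}):

  H_0: rank C_0 − rank ∂_1 = 7 − 6 = 1, and the invariant factors of ∂_1 are all 1, so H_0 = Z.

(K is a triangulation of the torus T^2.)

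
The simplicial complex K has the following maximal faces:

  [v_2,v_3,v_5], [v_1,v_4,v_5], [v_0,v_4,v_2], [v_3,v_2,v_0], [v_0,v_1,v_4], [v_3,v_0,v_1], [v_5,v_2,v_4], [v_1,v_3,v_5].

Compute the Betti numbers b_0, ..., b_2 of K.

Fix the vertex order v_0 < v_1 < v_2 < v_3 < v_4 < v_5 and write every simplex with vertices in increasing order. Then dim K = 2 and the simplices of K are:

  0-simplices (6): [v_0], [v_1], [v_2], [v_3], [v_4], [v_5]
  1-simplices (12): [v_0,v_1], [v_0,v_2], [v_0,v_3], [v_0,v_4], [v_1,v_3], [v_1,v_4], [v_1,v_5], [v_2,v_3], [v_2,v_4], [v_2,v_5], [v_3,v_5], [v_4,v_5]
  2-simplices (8): [v_0,v_1,v_3], [v_0,v_1,v_4], [v_0,v_2,v_3], [v_0,v_2,v_4], [v_1,v_3,v_5], [v_1,v_4,v_5], [v_2,v_3,v_5], [v_2,v_4,v_5]

so the chain groups are C_0 ≅ Z^6, C_1 ≅ Z^12, C_2 ≅ Z^8.

Boundary ∂_1: C_1 → C_0 sends each edge [p,q] (with p < q) to q − p. For instance
  ∂[v_2,v_3] = [v_3] − [v_2].
The 6×12 boundary matrix has rank 5 and Smith normal form diag(1,1,1,1,1).

The boundary map ∂_2: C_2 → C_1 maps a triangle to the signed sum of its edges. For instance
  ∂[v_1,v_4,v_5] = [v_4,v_5] − [v_1,v_5] + [v_1,v_4],
  ∂[v_0,v_1,v_4] = [v_1,v_4] − [v_0,v_4] + [v_0,v_1].
The resulting 12×8 matrix has rank 7, and its Smith normal form has invariant factors (1,1,1,1,1,1,1).

Reading off H_k = ker ∂_k / im ∂_{k+1}:

  H_0: rank C_0 − rank ∂_1 = 6 − 5 = 1, and the invariant factors of ∂_1 are all 1, so H_0 ≅ Z.
  H_1: rank ker ∂_1 − rank ∂_2 = (12 − 5) − 7 = 0, and the invariant factors of ∂_2 are all 1, so H_1 ≅ 0.
  H_2: rank ker ∂_2 − rank ∂_3 = (8 − 7) − 0 = 1, and there is no ∂_3, so H_2 ≅ Z.

(K is a triangulation of the 2-sphere S^2.)

Hence the Betti numbers are b_0 = 1, b_1 = 0, b_2 = 1.

b_0 = 1, b_1 = 0, b_2 = 1.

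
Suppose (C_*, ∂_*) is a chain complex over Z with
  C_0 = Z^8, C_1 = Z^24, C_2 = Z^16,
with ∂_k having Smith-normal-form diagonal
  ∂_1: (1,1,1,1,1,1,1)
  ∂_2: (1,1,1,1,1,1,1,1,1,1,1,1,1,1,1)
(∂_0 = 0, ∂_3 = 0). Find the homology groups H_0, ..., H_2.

H_0: b_0 = 8 − 0 − 7 = 1; torsion from ∂_1 factors > 1: none. So H_0 ≅ Z.
H_1: b_1 = 24 − 7 − 15 = 2; torsion from ∂_2 factors > 1: none. So H_1 ≅ Z^2.
H_2: b_2 = 16 − 15 − 0 = 1; torsion from ∂_3 factors > 1: none. So H_2 ≅ Z.

H_0 ≅ Z,  H_1 ≅ Z^2,  H_2 ≅ Z.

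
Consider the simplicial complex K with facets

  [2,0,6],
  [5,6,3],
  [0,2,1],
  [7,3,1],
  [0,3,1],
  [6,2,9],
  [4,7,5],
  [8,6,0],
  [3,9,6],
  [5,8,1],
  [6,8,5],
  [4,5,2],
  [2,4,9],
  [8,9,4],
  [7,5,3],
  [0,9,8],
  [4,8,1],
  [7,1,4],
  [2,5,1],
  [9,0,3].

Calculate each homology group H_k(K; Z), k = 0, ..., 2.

Fix the vertex order 0 < 1 < 2 < 3 < 4 < 5 < 6 < 7 < 8 < 9 and write every simplex with vertices in increasing order. Then dim K = 2 and the simplices of K are:

  0-simplices (10): [0], [1], [2], [3], [4], [5], [6], [7], [8], [9]
  1-simplices (30): (30 of them)
  2-simplices (20): (20 of them)

so the chain groups are C_0 ≅ Z^10, C_1 ≅ Z^30, C_2 ≅ Z^20.

The boundary map ∂_1: C_1 → C_0 is given by ∂[p,q] = [q] − [p]. For instance
  ∂[8,9] = [9] − [8].
This gives a 10×30 integer matrix of rank 9; reducing to Smith normal form yields diagonal entries (1,1,1,1,1,1,1,1,1).

∂_2: C_2 → C_1 maps a triangle to the signed sum of its edges. For instance
  ∂[3,5,7] = [5,7] − [3,7] + [3,5],
  ∂[0,1,2] = [1,2] − [0,2] + [0,1].
This gives a 30×20 integer matrix of rank 20; reducing to Smith normal form yields diagonal entries (1,1,1,1,1,1,1,1,1,1,1,1,1,1,1,1,1,1,1,2).

Now H_k = ker ∂_k / im ∂_{k+1}, so:

  H_0: rank C_0 − rank ∂_1 = 10 − 9 = 1, and the invariant factors of ∂_1 are all 1, so H_0 = Z.
  H_1: rank ker ∂_1 − rank ∂_2 = (30 − 9) − 20 = 1, and ∂_2 has invariant factor 2 > 1, so H_1 = Z ⊕ Z/2.
  H_2: rank ker ∂_2 − rank ∂_3 = (20 − 20) − 0 = 0, and there is no ∂_3, so H_2 = 0.

As a check, the Euler characteristic is 10 − 30 + 20 = 0, which agrees with 1 − 1 + 0 = 0.
(K is a triangulation of the Klein bottle.)

H_0 ≅ Z,  H_1 ≅ Z ⊕ Z/2,  H_2 = 0.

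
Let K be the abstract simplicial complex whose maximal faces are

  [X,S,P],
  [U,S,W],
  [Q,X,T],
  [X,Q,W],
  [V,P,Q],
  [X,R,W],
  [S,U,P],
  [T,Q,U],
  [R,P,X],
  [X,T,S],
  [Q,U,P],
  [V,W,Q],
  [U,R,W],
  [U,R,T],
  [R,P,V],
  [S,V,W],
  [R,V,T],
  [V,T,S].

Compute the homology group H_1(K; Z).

Fix the vertex order P < Q < R < S < T < U < V < W < X and write every simplex with vertices in increasing order. Then dim K = 2 and the simplices of K are:

  0-simplices (9): P, Q, R, S, T, U, V, W, X
  1-simplices (27): PQ, PR, PS, PU, PV, PX, QT, QU, QV, QW, QX, RT, RU, RV, RW, RX, ST, SU, SV, SW, SX, TU, TV, TX, UW, VW, WX
  2-simplices (18): PQU, PQV, PRV, PRX, PSU, PSX, QTU, QTX, QVW, QWX, RTU, RTV, RUW, RWX, STV, STX, SUW, SVW

so the chain groups are C_0 ≅ Z^9, C_1 ≅ Z^27, C_2 ≅ Z^18.

Boundary ∂_1: C_1 → C_0 is given by ∂[p,q] = [q] − [p].
The resulting 9×27 matrix has rank 8, and its Smith normal form has invariant factors (1,1,1,1,1,1,1,1).

The boundary map ∂_2: C_2 → C_1 maps a triangle to the signed sum of its edges. For instance
  ∂QVW = VW − QW + QV,
  ∂RTV = TV − RV + RT.
The resulting 27×18 matrix has rank 17, and its Smith normal form has invariant factors (1,1,1,1,1,1,1,1,1,1,1,1,1,1,1,1,1).

Computing H_k = (kernel of ∂_k) / (image of ∂_{k+1}):

  H_1: rank ker ∂_1 − rank ∂_2 = (27 − 8) − 17 = 2, and the invariant factors of ∂_2 are all 1, so H_1 ≅ Z^2.

(K is a triangulation of the torus T^2.)

H_1 ≅ Z^2.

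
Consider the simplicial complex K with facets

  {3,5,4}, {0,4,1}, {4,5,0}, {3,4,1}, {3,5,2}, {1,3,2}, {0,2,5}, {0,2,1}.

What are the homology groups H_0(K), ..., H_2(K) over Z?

H_0 ≅ Z,  H_1 = 0,  H_2 ≅ Z.

K has 6 vertices, 12 edges, 8 triangles.
rank ∂_0 = 0, rank ∂_1 = 5 ⇒ b_0 = 6 − 0 − 5 = 1; all invariant factors of ∂_1 are 1 so no torsion. So H_0 ≅ Z.
rank ∂_1 = 5, rank ∂_2 = 7 ⇒ b_1 = 12 − 5 − 7 = 0; all invariant factors of ∂_2 are 1 so no torsion. So H_1 ≅ 0.
rank ∂_2 = 7, rank ∂_3 = 0 ⇒ b_2 = 8 − 7 − 0 = 1. So H_2 ≅ Z.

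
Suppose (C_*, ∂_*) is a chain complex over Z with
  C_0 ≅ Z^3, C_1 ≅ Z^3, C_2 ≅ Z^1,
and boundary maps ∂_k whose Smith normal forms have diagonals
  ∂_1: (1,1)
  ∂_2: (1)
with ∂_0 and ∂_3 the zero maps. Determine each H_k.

H_0 = Z,  H_1 = 0,  H_2 = 0.

H_0: b_0 = 3 − 0 − 2 = 1; torsion from ∂_1 factors > 1: none. So H_0 = Z.
H_1: b_1 = 3 − 2 − 1 = 0; torsion from ∂_2 factors > 1: none. So H_1 = 0.
H_2: b_2 = 1 − 1 − 0 = 0; torsion from ∂_3 factors > 1: none. So H_2 = 0.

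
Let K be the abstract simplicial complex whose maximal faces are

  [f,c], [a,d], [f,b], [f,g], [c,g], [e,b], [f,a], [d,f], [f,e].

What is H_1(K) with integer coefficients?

H_1 ≅ Z^3.

Take the total order a < b < c < d < e < f < g on the vertex set. Then K (dimension 1) consists of the simplices:

  0-simplices (7): a, b, c, d, e, f, g
  1-simplices (9): ad, af, be, bf, cf, cg, df, ef, fg

so the chain groups are C_0 ≅ Z^7, C_1 ≅ Z^9.

∂_1: C_1 → C_0 is given by ∂[p,q] = [q] − [p]. For instance
  ∂df = f − d.
The 7×9 boundary matrix has rank 6 and Smith normal form diag(1,1,1,1,1,1).

Now H_k = ker ∂_k / im ∂_{k+1}, so:

  H_1: rank ker ∂_1 − rank ∂_2 = (9 − 6) − 0 = 3, and there is no ∂_2, so H_1 ≅ Z^3.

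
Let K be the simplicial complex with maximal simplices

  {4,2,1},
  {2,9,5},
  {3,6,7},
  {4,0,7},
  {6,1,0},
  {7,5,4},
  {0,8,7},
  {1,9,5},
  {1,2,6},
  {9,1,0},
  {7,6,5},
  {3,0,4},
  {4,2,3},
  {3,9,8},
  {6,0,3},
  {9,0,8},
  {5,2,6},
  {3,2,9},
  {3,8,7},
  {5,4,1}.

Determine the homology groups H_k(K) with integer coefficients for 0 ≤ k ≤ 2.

H_0 = Z,  H_1 = Z × Z/2,  H_2 = 0.

Take the total order 0 < 1 < 2 < 3 < 4 < 5 < 6 < 7 < 8 < 9 on the vertex set. Then K (dimension 2) consists of the simplices:

  0-simplices (10): [0], [1], [2], [3], [4], [5], [6], [7], [8], [9]
  1-simplices (30): (30 of them)
  2-simplices (20): (20 of them)

Hence C_0 ≅ Z^10, C_1 ≅ Z^30, C_2 ≅ Z^20.

∂_1: C_1 → C_0 maps an edge to its endpoints' difference, ∂[p,q] = q − p. For instance
  ∂[1,5] = [5] − [1].
As a 10×30 matrix over Z this has rank 9, with invariant factors (1,1,1,1,1,1,1,1,1).

∂_2: C_2 → C_1 acts by ∂[p,q,r] = [q,r] − [p,r] + [p,q]. For instance
  ∂[0,1,9] = [1,9] − [0,9] + [0,1],
  ∂[0,3,6] = [3,6] − [0,6] + [0,3].
The 30×20 boundary matrix has rank 20 and Smith normal form diag(1,1,1,1,1,1,1,1,1,1,1,1,1,1,1,1,1,1,1,2).

Computing H_k = (kernel of ∂_k) / (image of ∂_{k+1}):

  H_0: rank C_0 − rank ∂_1 = 10 − 9 = 1, and the invariant factors of ∂_1 are all 1, so H_0 ≅ Z.
  H_1: rank ker ∂_1 − rank ∂_2 = (30 − 9) − 20 = 1, and ∂_2 has invariant factor 2 > 1, so H_1 ≅ Z × Z/2.
  H_2: rank ker ∂_2 − rank ∂_3 = (20 − 20) − 0 = 0, and there is no ∂_3, so H_2 ≅ 0.

As a check, the Euler characteristic is 10 − 30 + 20 = 0, which agrees with 1 − 1 + 0 = 0.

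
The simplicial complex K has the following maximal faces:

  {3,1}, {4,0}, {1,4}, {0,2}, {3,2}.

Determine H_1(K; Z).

Order the vertices as 0 < 1 < 2 < 3 < 4. Listing each simplex with vertices in this order, K has dimension 1 with simplices:

  0-simplices (5): [0], [1], [2], [3], [4]
  1-simplices (5): [0,2], [0,4], [1,3], [1,4], [2,3]

so the chain groups are C_0 ≅ Z^5, C_1 ≅ Z^5.

∂_1: C_1 → C_0 is given by ∂[p,q] = [q] − [p].
This gives a 5×5 integer matrix of rank 4; reducing to Smith normal form yields diagonal entries (1,1,1,1).

Computing H_k = (kernel of ∂_k) / (image of ∂_{k+1}):

  H_1: rank ker ∂_1 − rank ∂_2 = (5 − 4) − 0 = 1, and there is no ∂_2, so H_1 ≅ Z.

(K is a triangulation of the circle S^1.)

H_1 ≅ Z.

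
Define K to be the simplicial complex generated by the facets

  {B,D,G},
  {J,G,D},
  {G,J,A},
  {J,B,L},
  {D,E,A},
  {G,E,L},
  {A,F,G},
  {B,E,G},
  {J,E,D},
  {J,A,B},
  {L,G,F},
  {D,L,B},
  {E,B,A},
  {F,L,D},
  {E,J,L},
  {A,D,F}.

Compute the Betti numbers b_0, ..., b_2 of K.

Fix the vertex order A < B < D < E < F < G < J < L and write every simplex with vertices in increasing order. Then dim K = 2 and the simplices of K are:

  0-simplices (8): A, B, D, E, F, G, J, L
  1-simplices (24): AB, AD, AE, AF, AG, AJ, BD, BE, BG, BJ, BL, DE, DF, DG, DJ, DL, EG, EJ, EL, FG, FL, GJ, GL, JL
  2-simplices (16): ABE, ABJ, ADE, ADF, AFG, AGJ, BDG, BDL, BEG, BJL, DEJ, DFL, DGJ, EGL, EJL, FGL

giving chain groups C_0 ≅ Z^8, C_1 ≅ Z^24, C_2 ≅ Z^16.

Boundary ∂_1: C_1 → C_0 maps an edge to its endpoints' difference, ∂[p,q] = q − p.
The resulting 8×24 matrix has rank 7, and its Smith normal form has invariant factors (1,1,1,1,1,1,1).

Boundary ∂_2: C_2 → C_1 sends each 2-simplex [p,q,r] to [q,r] − [p,r] + [p,q]. For instance
  ∂BJL = JL − BL + BJ,
  ∂DFL = FL − DL + DF.
The 24×16 boundary matrix has rank 15 and Smith normal form diag(1,1,1,1,1,1,1,1,1,1,1,1,1,1,1).

Computing H_k = (kernel of ∂_k) / (image of ∂_{k+1}):

  H_0: rank C_0 − rank ∂_1 = 8 − 7 = 1, and the invariant factors of ∂_1 are all 1, so H_0 = Z.
  H_1: rank ker ∂_1 − rank ∂_2 = (24 − 7) − 15 = 2, and the invariant factors of ∂_2 are all 1, so H_1 = Z^2.
  H_2: rank ker ∂_2 − rank ∂_3 = (16 − 15) − 0 = 1, and there is no ∂_3, so H_2 = Z.

Hence the Betti numbers are b_0 = 1, b_1 = 2, b_2 = 1.

b_0 = 1, b_1 = 2, b_2 = 1.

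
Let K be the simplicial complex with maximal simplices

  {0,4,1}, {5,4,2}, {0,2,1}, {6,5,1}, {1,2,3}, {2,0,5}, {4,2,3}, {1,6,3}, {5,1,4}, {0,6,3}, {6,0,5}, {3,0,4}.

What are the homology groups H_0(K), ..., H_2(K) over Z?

Order the vertices as 0 < 1 < 2 < 3 < 4 < 5 < 6. Listing each simplex with vertices in this order, K has dimension 2 with simplices:

  0-simplices (7): [0], [1], [2], [3], [4], [5], [6]
  1-simplices (18): [0,1], [0,2], [0,3], [0,4], [0,5], [0,6], [1,2], [1,3], [1,4], [1,5], [1,6], [2,3], [2,4], [2,5], [3,4], [3,6], [4,5], [5,6]
  2-simplices (12): [0,1,2], [0,1,4], [0,2,5], [0,3,4], [0,3,6], [0,5,6], [1,2,3], [1,3,6], [1,4,5], [1,5,6], [2,3,4], [2,4,5]

Hence C_0 ≅ Z^7, C_1 ≅ Z^18, C_2 ≅ Z^12.

The boundary map ∂_1: C_1 → C_0 maps an edge to its endpoints' difference, ∂[p,q] = q − p. For instance
  ∂[1,3] = [3] − [1].
This gives a 7×18 integer matrix of rank 6; reducing to Smith normal form yields diagonal entries (1,1,1,1,1,1).

The boundary map ∂_2: C_2 → C_1 sends each 2-simplex [p,q,r] to [q,r] − [p,r] + [p,q]. For instance
  ∂[0,1,2] = [1,2] − [0,2] + [0,1],
  ∂[1,5,6] = [5,6] − [1,6] + [1,5].
The 18×12 boundary matrix has rank 12 and Smith normal form diag(1,1,1,1,1,1,1,1,1,1,1,2).

Computing H_k = (kernel of ∂_k) / (image of ∂_{k+1}):

  H_0: rank C_0 − rank ∂_1 = 7 − 6 = 1, and the invariant factors of ∂_1 are all 1, so H_0 = Z.
  H_1: rank ker ∂_1 − rank ∂_2 = (18 − 6) − 12 = 0, and ∂_2 has invariant factor 2 > 1, so H_1 = Z/2.
  H_2: rank ker ∂_2 − rank ∂_3 = (12 − 12) − 0 = 0, and there is no ∂_3, so H_2 = 0.

As a check, the Euler characteristic is 7 − 18 + 12 = 1, which agrees with 1 − 0 + 0 = 1.

H_0 ≅ Z,  H_1 ≅ Z/2,  H_2 = 0.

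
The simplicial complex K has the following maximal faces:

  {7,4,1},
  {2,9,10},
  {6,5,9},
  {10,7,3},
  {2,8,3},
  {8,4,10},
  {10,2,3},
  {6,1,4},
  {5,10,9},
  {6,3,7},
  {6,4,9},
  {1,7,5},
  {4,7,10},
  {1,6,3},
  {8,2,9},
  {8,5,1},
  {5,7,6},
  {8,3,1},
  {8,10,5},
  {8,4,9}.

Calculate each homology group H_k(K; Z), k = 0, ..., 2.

H_0 = Z,  H_1 = Z ⊕ Z/2,  H_2 = 0.

K has 10 vertices, 30 edges, 20 triangles.
rank ∂_0 = 0, rank ∂_1 = 9 ⇒ b_0 = 10 − 0 − 9 = 1; all invariant factors of ∂_1 are 1 so no torsion. So H_0 ≅ Z.
rank ∂_1 = 9, rank ∂_2 = 20 ⇒ b_1 = 30 − 9 − 20 = 1; ∂_2 has invariant factor(s) [2] giving torsion. So H_1 ≅ Z ⊕ Z/2.
rank ∂_2 = 20, rank ∂_3 = 0 ⇒ b_2 = 20 − 20 − 0 = 0. So H_2 ≅ 0.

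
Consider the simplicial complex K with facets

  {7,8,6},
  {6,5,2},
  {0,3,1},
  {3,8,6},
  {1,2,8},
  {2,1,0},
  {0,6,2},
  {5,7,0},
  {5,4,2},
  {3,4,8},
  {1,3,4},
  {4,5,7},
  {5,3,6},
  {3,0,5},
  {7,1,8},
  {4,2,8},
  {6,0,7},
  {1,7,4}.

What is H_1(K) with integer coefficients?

We work with the vertex ordering 0 < 1 < 2 < 3 < 4 < 5 < 6 < 7 < 8. The simplices of K, each written with vertices in increasing order, are:

  0-simplices (9): [0], [1], [2], [3], [4], [5], [6], [7], [8]
  1-simplices (27): (27 of them)
  2-simplices (18): [0,1,2], [0,1,3], [0,2,6], [0,3,5], [0,5,7], [0,6,7], [1,2,8], [1,3,4], [1,4,7], [1,7,8], [2,4,5], [2,4,8], [2,5,6], [3,4,8], [3,5,6], [3,6,8], [4,5,7], [6,7,8]

Hence C_0 ≅ Z^9, C_1 ≅ Z^27, C_2 ≅ Z^18.

Boundary ∂_1: C_1 → C_0 is given by ∂[p,q] = [q] − [p].
The resulting 9×27 matrix has rank 8, and its Smith normal form has invariant factors (1,1,1,1,1,1,1,1).

The boundary map ∂_2: C_2 → C_1 acts by ∂[p,q,r] = [q,r] − [p,r] + [p,q]. For instance
  ∂[3,5,6] = [5,6] − [3,6] + [3,5],
  ∂[3,4,8] = [4,8] − [3,8] + [3,4].
The resulting 27×18 matrix has rank 18, and its Smith normal form has invariant factors (1,1,1,1,1,1,1,1,1,1,1,1,1,1,1,1,1,2).

Computing H_k = (kernel of ∂_k) / (image of ∂_{k+1}):

  H_1: rank ker ∂_1 − rank ∂_2 = (27 − 8) − 18 = 1, and ∂_2 has invariant factor 2 > 1, so H_1 = Z ⊕ Z/2.

H_1 = Z ⊕ Z/2.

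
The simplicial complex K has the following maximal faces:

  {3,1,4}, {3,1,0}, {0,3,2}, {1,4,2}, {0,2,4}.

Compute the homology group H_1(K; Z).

H_1 ≅ Z.

Order the vertices as 0 < 1 < 2 < 3 < 4. Listing each simplex with vertices in this order, K has dimension 2 with simplices:

  0-simplices (5): [0], [1], [2], [3], [4]
  1-simplices (10): [0,1], [0,2], [0,3], [0,4], [1,2], [1,3], [1,4], [2,3], [2,4], [3,4]
  2-simplices (5): [0,1,3], [0,2,3], [0,2,4], [1,2,4], [1,3,4]

so the chain groups are C_0 ≅ Z^5, C_1 ≅ Z^10, C_2 ≅ Z^5.

∂_1: C_1 → C_0 maps an edge to its endpoints' difference, ∂[p,q] = q − p. For instance
  ∂[1,2] = [2] − [1].
As a 5×10 matrix over Z this has rank 4, with invariant factors (1,1,1,1).

∂_2: C_2 → C_1 sends each 2-simplex [p,q,r] to [q,r] − [p,r] + [p,q]. For instance
  ∂[0,2,3] = [2,3] − [0,3] + [0,2],
  ∂[1,2,4] = [2,4] − [1,4] + [1,2].
The 10×5 boundary matrix has rank 5 and Smith normal form diag(1,1,1,1,1).

Reading off H_k = ker ∂_k / im ∂_{k+1}:

  H_1: rank ker ∂_1 − rank ∂_2 = (10 − 4) − 5 = 1, and the invariant factors of ∂_2 are all 1, so H_1 = Z.

(K is a triangulation of the Möbius band.)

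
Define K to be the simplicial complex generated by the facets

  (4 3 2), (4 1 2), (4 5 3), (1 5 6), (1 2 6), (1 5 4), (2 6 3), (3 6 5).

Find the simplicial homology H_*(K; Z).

H_0 ≅ Z,  H_1 = 0,  H_2 ≅ Z.

We work with the vertex ordering 1 < 2 < 3 < 4 < 5 < 6. The simplices of K, each written with vertices in increasing order, are:

  0-simplices (6): [1], [2], [3], [4], [5], [6]
  1-simplices (12): [1,2], [1,4], [1,5], [1,6], [2,3], [2,4], [2,6], [3,4], [3,5], [3,6], [4,5], [5,6]
  2-simplices (8): [1,2,4], [1,2,6], [1,4,5], [1,5,6], [2,3,4], [2,3,6], [3,4,5], [3,5,6]

so the chain groups are C_0 ≅ Z^6, C_1 ≅ Z^12, C_2 ≅ Z^8.

The boundary map ∂_1: C_1 → C_0 sends each edge [p,q] (with p < q) to q − p.
This gives a 6×12 integer matrix of rank 5; reducing to Smith normal form yields diagonal entries (1,1,1,1,1).

The boundary map ∂_2: C_2 → C_1 maps a triangle to the signed sum of its edges. For instance
  ∂[1,5,6] = [5,6] − [1,6] + [1,5],
  ∂[2,3,6] = [3,6] − [2,6] + [2,3].
As a 12×8 matrix over Z this has rank 7, with invariant factors (1,1,1,1,1,1,1).

Computing H_k = (kernel of ∂_k) / (image of ∂_{k+1}):

  H_0: rank C_0 − rank ∂_1 = 6 − 5 = 1, and the invariant factors of ∂_1 are all 1, so H_0 = Z.
  H_1: rank ker ∂_1 − rank ∂_2 = (12 − 5) − 7 = 0, and the invariant factors of ∂_2 are all 1, so H_1 = 0.
  H_2: rank ker ∂_2 − rank ∂_3 = (8 − 7) − 0 = 1, and there is no ∂_3, so H_2 = Z.

(K is a triangulation of the 2-sphere S^2.)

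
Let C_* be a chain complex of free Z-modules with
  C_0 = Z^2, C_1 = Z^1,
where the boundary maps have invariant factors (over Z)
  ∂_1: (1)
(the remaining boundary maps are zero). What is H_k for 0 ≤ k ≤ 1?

H_0 = Z,  H_1 = 0.

H_0: b_0 = 2 − 0 − 1 = 1; torsion from ∂_1 factors > 1: none. So H_0 = Z.
H_1: b_1 = 1 − 1 − 0 = 0; torsion from ∂_2 factors > 1: none. So H_1 = 0.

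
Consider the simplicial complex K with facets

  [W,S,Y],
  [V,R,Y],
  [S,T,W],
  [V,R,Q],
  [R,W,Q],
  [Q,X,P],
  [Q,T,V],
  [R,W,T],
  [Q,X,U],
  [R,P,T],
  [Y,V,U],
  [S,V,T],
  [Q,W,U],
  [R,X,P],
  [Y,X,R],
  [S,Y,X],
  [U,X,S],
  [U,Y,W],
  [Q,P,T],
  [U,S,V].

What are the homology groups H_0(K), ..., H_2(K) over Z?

Order the vertices as P < Q < R < S < T < U < V < W < X < Y. Listing each simplex with vertices in this order, K has dimension 2 with simplices:

  0-simplices (10): P, Q, R, S, T, U, V, W, X, Y
  1-simplices (30): PQ, PR, PT, PX, QR, QT, QU, QV, QW, QX, RT, RV, RW, RX, RY, ST, SU, SV, SW, SX, SY, TV, TW, UV, UW, UX, UY, VY, WY, XY
  2-simplices (20): PQT, PQX, PRT, PRX, QRV, QRW, QTV, QUW, QUX, RTW, RVY, RXY, STV, STW, SUV, SUX, SWY, SXY, UVY, UWY

Hence C_0 ≅ Z^10, C_1 ≅ Z^30, C_2 ≅ Z^20.

∂_1: C_1 → C_0 sends each edge [p,q] (with p < q) to q − p. For instance
  ∂RX = X − R.
The resulting 10×30 matrix has rank 9, and its Smith normal form has invariant factors (1,1,1,1,1,1,1,1,1).

The boundary map ∂_2: C_2 → C_1 sends each 2-simplex [p,q,r] to [q,r] − [p,r] + [p,q]. For instance
  ∂SXY = XY − SY + SX,
  ∂QRW = RW − QW + QR.
As a 30×20 matrix over Z this has rank 20, with invariant factors (1,1,1,1,1,1,1,1,1,1,1,1,1,1,1,1,1,1,1,2).

Now H_k = ker ∂_k / im ∂_{k+1}, so:

  H_0: rank C_0 − rank ∂_1 = 10 − 9 = 1, and the invariant factors of ∂_1 are all 1, so H_0 = Z.
  H_1: rank ker ∂_1 − rank ∂_2 = (30 − 9) − 20 = 1, and ∂_2 has invariant factor 2 > 1, so H_1 = Z ⊕ Z/2.
  H_2: rank ker ∂_2 − rank ∂_3 = (20 − 20) − 0 = 0, and there is no ∂_3, so H_2 = 0.

As a check, the Euler characteristic is 10 − 30 + 20 = 0, which agrees with 1 − 1 + 0 = 0.

H_0 ≅ Z,  H_1 ≅ Z ⊕ Z/2,  H_2 = 0.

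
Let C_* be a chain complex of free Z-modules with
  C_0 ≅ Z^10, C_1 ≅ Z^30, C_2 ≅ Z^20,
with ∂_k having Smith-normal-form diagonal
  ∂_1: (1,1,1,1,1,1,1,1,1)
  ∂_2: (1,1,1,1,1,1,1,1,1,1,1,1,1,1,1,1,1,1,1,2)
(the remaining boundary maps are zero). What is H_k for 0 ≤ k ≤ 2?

H_0 = Z,  H_1 = Z ⊕ Z/2Z,  H_2 = 0.

H_0: b_0 = 10 − 0 − 9 = 1; torsion from ∂_1 factors > 1: none. So H_0 = Z.
H_1: b_1 = 30 − 9 − 20 = 1; torsion from ∂_2 factors > 1: [2]. So H_1 = Z ⊕ Z/2Z.
H_2: b_2 = 20 − 20 − 0 = 0; torsion from ∂_3 factors > 1: none. So H_2 = 0.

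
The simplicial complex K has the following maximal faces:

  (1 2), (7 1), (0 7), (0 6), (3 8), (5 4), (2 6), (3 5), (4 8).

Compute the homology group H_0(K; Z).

Take the total order 0 < 1 < 2 < 3 < 4 < 5 < 6 < 7 < 8 on the vertex set. Then K (dimension 1) consists of the simplices:

  0-simplices (9): [0], [1], [2], [3], [4], [5], [6], [7], [8]
  1-simplices (9): [0,6], [0,7], [1,2], [1,7], [2,6], [3,5], [3,8], [4,5], [4,8]

Hence C_0 ≅ Z^9, C_1 ≅ Z^9.

The boundary map ∂_1: C_1 → C_0 maps an edge to its endpoints' difference, ∂[p,q] = q − p. For instance
  ∂[1,7] = [7] − [1].
The 9×9 boundary matrix has rank 7 and Smith normal form diag(1,1,1,1,1,1,1).

Computing H_k = (kernel of ∂_k) / (image of ∂_{k+1}):

  H_0: rank C_0 − rank ∂_1 = 9 − 7 = 2, and the invariant factors of ∂_1 are all 1, so H_0 ≅ Z^2.

H_0 ≅ Z^2.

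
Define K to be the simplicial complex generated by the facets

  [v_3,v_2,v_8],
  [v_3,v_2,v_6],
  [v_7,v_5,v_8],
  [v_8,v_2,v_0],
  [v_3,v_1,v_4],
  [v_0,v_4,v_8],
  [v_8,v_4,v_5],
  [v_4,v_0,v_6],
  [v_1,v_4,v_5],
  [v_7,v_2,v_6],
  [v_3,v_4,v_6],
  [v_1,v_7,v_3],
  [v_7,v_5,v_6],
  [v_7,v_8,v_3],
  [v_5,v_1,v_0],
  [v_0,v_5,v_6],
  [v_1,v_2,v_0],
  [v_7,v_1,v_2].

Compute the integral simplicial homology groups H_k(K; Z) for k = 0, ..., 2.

Fix the vertex order v_0 < v_1 < v_2 < v_3 < v_4 < v_5 < v_6 < v_7 < v_8 and write every simplex with vertices in increasing order. Then dim K = 2 and the simplices of K are:

  0-simplices (9): [v_0], [v_1], [v_2], [v_3], [v_4], [v_5], [v_6], [v_7], [v_8]
  1-simplices (27): (27 of them)
  2-simplices (18): (18 of them)

so the chain groups are C_0 ≅ Z^9, C_1 ≅ Z^27, C_2 ≅ Z^18.

Boundary ∂_1: C_1 → C_0 is given by ∂[p,q] = [q] − [p].
The resulting 9×27 matrix has rank 8, and its Smith normal form has invariant factors (1,1,1,1,1,1,1,1).

Boundary ∂_2: C_2 → C_1 maps a triangle to the signed sum of its edges. For instance
  ∂[v_0,v_4,v_8] = [v_4,v_8] − [v_0,v_8] + [v_0,v_4],
  ∂[v_4,v_5,v_8] = [v_5,v_8] − [v_4,v_8] + [v_4,v_5].
The 27×18 boundary matrix has rank 18 and Smith normal form diag(1,1,1,1,1,1,1,1,1,1,1,1,1,1,1,1,1,2).

Computing H_k = (kernel of ∂_k) / (image of ∂_{k+1}):

  H_0: rank C_0 − rank ∂_1 = 9 − 8 = 1, and the invariant factors of ∂_1 are all 1, so H_0 = Z.
  H_1: rank ker ∂_1 − rank ∂_2 = (27 − 8) − 18 = 1, and ∂_2 has invariant factor 2 > 1, so H_1 = Z ⊕ Z/2Z.
  H_2: rank ker ∂_2 − rank ∂_3 = (18 − 18) − 0 = 0, and there is no ∂_3, so H_2 = 0.

As a check, the Euler characteristic is 9 − 27 + 18 = 0, which agrees with 1 − 1 + 0 = 0.

H_0 = Z,  H_1 = Z ⊕ Z/2Z,  H_2 = 0.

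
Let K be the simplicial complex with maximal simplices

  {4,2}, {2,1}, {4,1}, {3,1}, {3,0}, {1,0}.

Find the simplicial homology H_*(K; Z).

H_0 ≅ Z,  H_1 ≅ Z^2.

Take the total order 0 < 1 < 2 < 3 < 4 on the vertex set. Then K (dimension 1) consists of the simplices:

  0-simplices (5): [0], [1], [2], [3], [4]
  1-simplices (6): [0,1], [0,3], [1,2], [1,3], [1,4], [2,4]

giving chain groups C_0 ≅ Z^5, C_1 ≅ Z^6.

Boundary ∂_1: C_1 → C_0 maps an edge to its endpoints' difference, ∂[p,q] = q − p.
The 5×6 boundary matrix has rank 4 and Smith normal form diag(1,1,1,1).

Computing H_k = (kernel of ∂_k) / (image of ∂_{k+1}):

  H_0: rank C_0 − rank ∂_1 = 5 − 4 = 1, and the invariant factors of ∂_1 are all 1, so H_0 ≅ Z.
  H_1: rank ker ∂_1 − rank ∂_2 = (6 − 4) − 0 = 2, and there is no ∂_2, so H_1 ≅ Z^2.

As a check, the Euler characteristic is 5 − 6 = -1, which agrees with 1 − 2 = -1.
(K is a triangulation of a wedge of 2 circles.)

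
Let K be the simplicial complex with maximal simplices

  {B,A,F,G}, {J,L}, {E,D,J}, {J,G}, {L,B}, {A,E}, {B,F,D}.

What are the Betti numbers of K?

b_0 = 1, b_1 = 3, b_2 = 0, b_3 = 0.

Take the total order A < B < D < E < F < G < J < L on the vertex set. Then K (dimension 3) consists of the simplices:

  0-simplices (8): A, B, D, E, F, G, J, L
  1-simplices (15): AB, AE, AF, AG, BD, BF, BG, BL, DE, DF, DJ, EJ, FG, GJ, JL
  2-simplices (6): ABF, ABG, AFG, BDF, BFG, DEJ
  3-simplices (1): ABFG

giving chain groups C_0 ≅ Z^8, C_1 ≅ Z^15, C_2 ≅ Z^6, C_3 ≅ Z^1.

The boundary map ∂_1: C_1 → C_0 is given by ∂[p,q] = [q] − [p]. For instance
  ∂DJ = J − D.
As a 8×15 matrix over Z this has rank 7, with invariant factors (1,1,1,1,1,1,1).

∂_2: C_2 → C_1 sends each 2-simplex [p,q,r] to [q,r] − [p,r] + [p,q]. For instance
  ∂AFG = FG − AG + AF,
  ∂BDF = DF − BF + BD.
As a 15×6 matrix over Z this has rank 5, with invariant factors (1,1,1,1,1).

∂_3: C_3 → C_2 sends each 3-simplex σ to the alternating sum Σ_i (−1)^i (σ with its i-th vertex removed). For instance
  ∂ABFG = BFG − AFG + ABG − ABF.
The resulting 6×1 matrix has rank 1, and its Smith normal form has invariant factors (1).

From H_k ≅ ker(∂_k) / im(∂_{k+1}) we obtain:

  H_0: rank C_0 − rank ∂_1 = 8 − 7 = 1, and the invariant factors of ∂_1 are all 1, so H_0 = Z.
  H_1: rank ker ∂_1 − rank ∂_2 = (15 − 7) − 5 = 3, and the invariant factors of ∂_2 are all 1, so H_1 = Z^3.
  H_2: rank ker ∂_2 − rank ∂_3 = (6 − 5) − 1 = 0, and the invariant factors of ∂_3 are all 1, so H_2 = 0.
  H_3: rank ker ∂_3 − rank ∂_4 = (1 − 1) − 0 = 0, and there is no ∂_4, so H_3 = 0.

Hence the Betti numbers are b_0 = 1, b_1 = 3, b_2 = 0, b_3 = 0.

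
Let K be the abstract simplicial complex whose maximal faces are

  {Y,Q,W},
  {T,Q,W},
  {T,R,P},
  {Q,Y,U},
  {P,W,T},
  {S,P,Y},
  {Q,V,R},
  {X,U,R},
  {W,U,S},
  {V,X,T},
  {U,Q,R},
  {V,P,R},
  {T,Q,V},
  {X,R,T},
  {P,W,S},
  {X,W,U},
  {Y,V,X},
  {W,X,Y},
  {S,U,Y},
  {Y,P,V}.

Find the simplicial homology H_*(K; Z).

H_0 ≅ Z,  H_1 ≅ Z ⊕ Z_2,  H_2 = 0.

Take the total order P < Q < R < S < T < U < V < W < X < Y on the vertex set. Then K (dimension 2) consists of the simplices:

  0-simplices (10): P, Q, R, S, T, U, V, W, X, Y
  1-simplices (30): PR, PS, PT, PV, PW, PY, QR, QT, QU, QV, QW, QY, RT, RU, RV, RX, SU, SW, SY, TV, TW, TX, UW, UX, UY, VX, VY, WX, WY, XY
  2-simplices (20): PRT, PRV, PSW, PSY, PTW, PVY, QRU, QRV, QTV, QTW, QUY, QWY, RTX, RUX, SUW, SUY, TVX, UWX, VXY, WXY

Hence C_0 ≅ Z^10, C_1 ≅ Z^30, C_2 ≅ Z^20.

Boundary ∂_1: C_1 → C_0 is given by ∂[p,q] = [q] − [p]. For instance
  ∂RU = U − R.
This gives a 10×30 integer matrix of rank 9; reducing to Smith normal form yields diagonal entries (1,1,1,1,1,1,1,1,1).

Boundary ∂_2: C_2 → C_1 maps a triangle to the signed sum of its edges. For instance
  ∂RUX = UX − RX + RU,
  ∂PRV = RV − PV + PR.
As a 30×20 matrix over Z this has rank 20, with invariant factors (1,1,1,1,1,1,1,1,1,1,1,1,1,1,1,1,1,1,1,2).

From H_k ≅ ker(∂_k) / im(∂_{k+1}) we obtain:

  H_0: rank C_0 − rank ∂_1 = 10 − 9 = 1, and the invariant factors of ∂_1 are all 1, so H_0 = Z.
  H_1: rank ker ∂_1 − rank ∂_2 = (30 − 9) − 20 = 1, and ∂_2 has invariant factor 2 > 1, so H_1 = Z ⊕ Z_2.
  H_2: rank ker ∂_2 − rank ∂_3 = (20 − 20) − 0 = 0, and there is no ∂_3, so H_2 = 0.

As a check, the Euler characteristic is 10 − 30 + 20 = 0, which agrees with 1 − 1 + 0 = 0.
(K is a triangulation of the Klein bottle.)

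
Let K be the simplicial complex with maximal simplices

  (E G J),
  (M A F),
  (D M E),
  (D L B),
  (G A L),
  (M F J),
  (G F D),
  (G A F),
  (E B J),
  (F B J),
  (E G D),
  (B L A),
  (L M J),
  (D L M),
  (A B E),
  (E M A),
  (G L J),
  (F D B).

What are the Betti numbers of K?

b_0 = 1, b_1 = 2, b_2 = 1.

Take the total order A < B < D < E < F < G < J < L < M on the vertex set. Then K (dimension 2) consists of the simplices:

  0-simplices (9): A, B, D, E, F, G, J, L, M
  1-simplices (27): AB, AE, AF, AG, AL, AM, BD, BE, BF, BJ, BL, DE, DF, DG, DL, DM, EG, EJ, EM, FG, FJ, FM, GJ, GL, JL, JM, LM
  2-simplices (18): ABE, ABL, AEM, AFG, AFM, AGL, BDF, BDL, BEJ, BFJ, DEG, DEM, DFG, DLM, EGJ, FJM, GJL, JLM

Hence C_0 ≅ Z^9, C_1 ≅ Z^27, C_2 ≅ Z^18.

∂_1: C_1 → C_0 is given by ∂[p,q] = [q] − [p].
The 9×27 boundary matrix has rank 8 and Smith normal form diag(1,1,1,1,1,1,1,1).

The boundary map ∂_2: C_2 → C_1 sends each 2-simplex [p,q,r] to [q,r] − [p,r] + [p,q]. For instance
  ∂AFG = FG − AG + AF,
  ∂EGJ = GJ − EJ + EG.
As a 27×18 matrix over Z this has rank 17, with invariant factors (1,1,1,1,1,1,1,1,1,1,1,1,1,1,1,1,1).

Computing H_k = (kernel of ∂_k) / (image of ∂_{k+1}):

  H_0: rank C_0 − rank ∂_1 = 9 − 8 = 1, and the invariant factors of ∂_1 are all 1, so H_0 ≅ Z.
  H_1: rank ker ∂_1 − rank ∂_2 = (27 − 8) − 17 = 2, and the invariant factors of ∂_2 are all 1, so H_1 ≅ Z^2.
  H_2: rank ker ∂_2 − rank ∂_3 = (18 − 17) − 0 = 1, and there is no ∂_3, so H_2 ≅ Z.

(K is a triangulation of the torus T^2.)

Hence the Betti numbers are b_0 = 1, b_1 = 2, b_2 = 1.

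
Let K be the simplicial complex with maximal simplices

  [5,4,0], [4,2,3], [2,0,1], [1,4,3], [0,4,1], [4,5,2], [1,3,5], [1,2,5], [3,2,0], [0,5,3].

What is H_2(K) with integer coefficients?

H_2 ≅ 0.

We work with the vertex ordering 0 < 1 < 2 < 3 < 4 < 5. The simplices of K, each written with vertices in increasing order, are:

  0-simplices (6): [0], [1], [2], [3], [4], [5]
  1-simplices (15): [0,1], [0,2], [0,3], [0,4], [0,5], [1,2], [1,3], [1,4], [1,5], [2,3], [2,4], [2,5], [3,4], [3,5], [4,5]
  2-simplices (10): [0,1,2], [0,1,4], [0,2,3], [0,3,5], [0,4,5], [1,2,5], [1,3,4], [1,3,5], [2,3,4], [2,4,5]

giving chain groups C_0 ≅ Z^6, C_1 ≅ Z^15, C_2 ≅ Z^10.

The boundary map ∂_1: C_1 → C_0 maps an edge to its endpoints' difference, ∂[p,q] = q − p.
The resulting 6×15 matrix has rank 5, and its Smith normal form has invariant factors (1,1,1,1,1).

The boundary map ∂_2: C_2 → C_1 maps a triangle to the signed sum of its edges. For instance
  ∂[0,2,3] = [2,3] − [0,3] + [0,2],
  ∂[1,2,5] = [2,5] − [1,5] + [1,2].
This gives a 15×10 integer matrix of rank 10; reducing to Smith normal form yields diagonal entries (1,1,1,1,1,1,1,1,1,2).

Now H_k = ker ∂_k / im ∂_{k+1}, so:

  H_2: rank ker ∂_2 − rank ∂_3 = (10 − 10) − 0 = 0, and there is no ∂_3, so H_2 ≅ 0.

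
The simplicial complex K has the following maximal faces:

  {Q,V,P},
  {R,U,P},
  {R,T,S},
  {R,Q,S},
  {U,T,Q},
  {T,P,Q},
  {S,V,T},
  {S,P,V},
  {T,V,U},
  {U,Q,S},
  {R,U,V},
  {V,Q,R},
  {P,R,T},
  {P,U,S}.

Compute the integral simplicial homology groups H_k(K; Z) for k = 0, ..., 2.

H_0 ≅ Z,  H_1 ≅ Z^2,  H_2 ≅ Z.

We work with the vertex ordering P < Q < R < S < T < U < V. The simplices of K, each written with vertices in increasing order, are:

  0-simplices (7): P, Q, R, S, T, U, V
  1-simplices (21): PQ, PR, PS, PT, PU, PV, QR, QS, QT, QU, QV, RS, RT, RU, RV, ST, SU, SV, TU, TV, UV
  2-simplices (14): PQT, PQV, PRT, PRU, PSU, PSV, QRS, QRV, QSU, QTU, RST, RUV, STV, TUV

Hence C_0 ≅ Z^7, C_1 ≅ Z^21, C_2 ≅ Z^14.

Boundary ∂_1: C_1 → C_0 maps an edge to its endpoints' difference, ∂[p,q] = q − p. For instance
  ∂PQ = Q − P.
As a 7×21 matrix over Z this has rank 6, with invariant factors (1,1,1,1,1,1).

∂_2: C_2 → C_1 acts by ∂[p,q,r] = [q,r] − [p,r] + [p,q]. For instance
  ∂QSU = SU − QU + QS,
  ∂PRT = RT − PT + PR.
This gives a 21×14 integer matrix of rank 13; reducing to Smith normal form yields diagonal entries (1,1,1,1,1,1,1,1,1,1,1,1,1).

From H_k ≅ ker(∂_k) / im(∂_{k+1}) we obtain:

  H_0: rank C_0 − rank ∂_1 = 7 − 6 = 1, and the invariant factors of ∂_1 are all 1, so H_0 = Z.
  H_1: rank ker ∂_1 − rank ∂_2 = (21 − 6) − 13 = 2, and the invariant factors of ∂_2 are all 1, so H_1 = Z^2.
  H_2: rank ker ∂_2 − rank ∂_3 = (14 − 13) − 0 = 1, and there is no ∂_3, so H_2 = Z.

(K is a triangulation of the torus T^2.)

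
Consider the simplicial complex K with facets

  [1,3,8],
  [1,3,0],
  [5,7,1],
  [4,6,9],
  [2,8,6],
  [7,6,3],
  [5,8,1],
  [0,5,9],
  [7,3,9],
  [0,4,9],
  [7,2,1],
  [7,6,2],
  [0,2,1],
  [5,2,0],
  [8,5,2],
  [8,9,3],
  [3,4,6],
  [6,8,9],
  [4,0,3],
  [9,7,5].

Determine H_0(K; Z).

H_0 ≅ Z.

Order the vertices as 0 < 1 < 2 < 3 < 4 < 5 < 6 < 7 < 8 < 9. Listing each simplex with vertices in this order, K has dimension 2 with simplices:

  0-simplices (10): [0], [1], [2], [3], [4], [5], [6], [7], [8], [9]
  1-simplices (30): (30 of them)
  2-simplices (20): (20 of them)

so the chain groups are C_0 ≅ Z^10, C_1 ≅ Z^30, C_2 ≅ Z^20.

∂_1: C_1 → C_0 maps an edge to its endpoints' difference, ∂[p,q] = q − p.
This gives a 10×30 integer matrix of rank 9; reducing to Smith normal form yields diagonal entries (1,1,1,1,1,1,1,1,1).

∂_2: C_2 → C_1 sends each 2-simplex [p,q,r] to [q,r] − [p,r] + [p,q]. For instance
  ∂[2,6,8] = [6,8] − [2,8] + [2,6],
  ∂[4,6,9] = [6,9] − [4,9] + [4,6].
The 30×20 boundary matrix has rank 20 and Smith normal form diag(1,1,1,1,1,1,1,1,1,1,1,1,1,1,1,1,1,1,1,2).

Now H_k = ker ∂_k / im ∂_{k+1}, so:

  H_0: rank C_0 − rank ∂_1 = 10 − 9 = 1, and the invariant factors of ∂_1 are all 1, so H_0 ≅ Z.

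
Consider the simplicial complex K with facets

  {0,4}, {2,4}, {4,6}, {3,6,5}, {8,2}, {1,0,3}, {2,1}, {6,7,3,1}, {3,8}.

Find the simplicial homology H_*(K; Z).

Fix the vertex order 0 < 1 < 2 < 3 < 4 < 5 < 6 < 7 < 8 and write every simplex with vertices in increasing order. Then dim K = 3 and the simplices of K are:

  0-simplices (9): [0], [1], [2], [3], [4], [5], [6], [7], [8]
  1-simplices (16): [0,1], [0,3], [0,4], [1,2], [1,3], [1,6], [1,7], [2,4], [2,8], [3,5], [3,6], [3,7], [3,8], [4,6], [5,6], [6,7]
  2-simplices (6): [0,1,3], [1,3,6], [1,3,7], [1,6,7], [3,5,6], [3,6,7]
  3-simplices (1): [1,3,6,7]

Hence C_0 ≅ Z^9, C_1 ≅ Z^16, C_2 ≅ Z^6, C_3 ≅ Z^1.

Boundary ∂_1: C_1 → C_0 is given by ∂[p,q] = [q] − [p].
This gives a 9×16 integer matrix of rank 8; reducing to Smith normal form yields diagonal entries (1,1,1,1,1,1,1,1).

The boundary map ∂_2: C_2 → C_1 maps a triangle to the signed sum of its edges. For instance
  ∂[3,6,7] = [6,7] − [3,7] + [3,6],
  ∂[3,5,6] = [5,6] − [3,6] + [3,5].
The resulting 16×6 matrix has rank 5, and its Smith normal form has invariant factors (1,1,1,1,1).

Boundary ∂_3: C_3 → C_2 sends each 3-simplex σ to the alternating sum Σ_i (−1)^i (σ with its i-th vertex removed). For instance
  ∂[1,3,6,7] = [3,6,7] − [1,6,7] + [1,3,7] − [1,3,6].
The 6×1 boundary matrix has rank 1 and Smith normal form diag(1).

Computing H_k = (kernel of ∂_k) / (image of ∂_{k+1}):

  H_0: rank C_0 − rank ∂_1 = 9 − 8 = 1, and the invariant factors of ∂_1 are all 1, so H_0 = Z.
  H_1: rank ker ∂_1 − rank ∂_2 = (16 − 8) − 5 = 3, and the invariant factors of ∂_2 are all 1, so H_1 = Z^3.
  H_2: rank ker ∂_2 − rank ∂_3 = (6 − 5) − 1 = 0, and the invariant factors of ∂_3 are all 1, so H_2 = 0.
  H_3: rank ker ∂_3 − rank ∂_4 = (1 − 1) − 0 = 0, and there is no ∂_4, so H_3 = 0.

H_0 = Z,  H_1 = Z^3,  H_2 = 0,  H_3 = 0.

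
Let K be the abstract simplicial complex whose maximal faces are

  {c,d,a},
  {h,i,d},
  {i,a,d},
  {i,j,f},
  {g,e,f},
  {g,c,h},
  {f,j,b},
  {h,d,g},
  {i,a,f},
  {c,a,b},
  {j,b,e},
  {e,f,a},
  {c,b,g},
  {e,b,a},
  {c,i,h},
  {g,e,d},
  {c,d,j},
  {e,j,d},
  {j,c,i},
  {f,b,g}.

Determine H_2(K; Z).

Fix the vertex order a < b < c < d < e < f < g < h < i < j and write every simplex with vertices in increasing order. Then dim K = 2 and the simplices of K are:

  0-simplices (10): a, b, c, d, e, f, g, h, i, j
  1-simplices (30): ab, ac, ad, ae, af, ai, bc, be, bf, bg, bj, cd, cg, ch, ci, cj, de, dg, dh, di, dj, ef, eg, ej, fg, fi, fj, gh, hi, ij
  2-simplices (20): abc, abe, acd, adi, aef, afi, bcg, bej, bfg, bfj, cdj, cgh, chi, cij, deg, dej, dgh, dhi, efg, fij

Hence C_0 ≅ Z^10, C_1 ≅ Z^30, C_2 ≅ Z^20.

∂_1: C_1 → C_0 maps an edge to its endpoints' difference, ∂[p,q] = q − p. For instance
  ∂bf = f − b.
The resulting 10×30 matrix has rank 9, and its Smith normal form has invariant factors (1,1,1,1,1,1,1,1,1).

Boundary ∂_2: C_2 → C_1 maps a triangle to the signed sum of its edges. For instance
  ∂dej = ej − dj + de,
  ∂chi = hi − ci + ch.
As a 30×20 matrix over Z this has rank 20, with invariant factors (1,1,1,1,1,1,1,1,1,1,1,1,1,1,1,1,1,1,1,2).

Computing H_k = (kernel of ∂_k) / (image of ∂_{k+1}):

  H_2: rank ker ∂_2 − rank ∂_3 = (20 − 20) − 0 = 0, and there is no ∂_3, so H_2 ≅ 0.

H_2 = 0.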